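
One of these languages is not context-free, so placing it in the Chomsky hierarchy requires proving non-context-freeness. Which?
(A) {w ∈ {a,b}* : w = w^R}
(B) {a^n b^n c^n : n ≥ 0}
(B) {a^n b^n c^n : n ≥ 0}

(B) {a^n b^n c^n : n ≥ 0} requires the CFL pumping lemma.

- {w ∈ {a,b}* : w = w^R} is context-free (but not regular)
  • Can be shown non-regular with the regular pumping lemma
  • After pumping, the string is no longer symmetric

- {a^n b^n c^n : n ≥ 0} is NOT context-free
  • Requires the CFL pumping lemma to prove
  • Cannot maintain three equal counts simultaneously

The CFL pumping lemma is "stronger" in that it can prove non-membership
in the larger class of context-free languages.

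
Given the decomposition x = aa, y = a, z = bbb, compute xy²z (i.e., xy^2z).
aaaabbb

Given x = 'aa', y = 'a', z = 'bbb' and i = 2:

xy^2z = x + y·y·...·y (2 times) + z
       = 'aa' + 'a'^2 + 'bbb'
       = 'aa' + 'aa' + 'bbb'
       = 'aaaabbb'

The pumped string is 'aaaabbb' with length 7.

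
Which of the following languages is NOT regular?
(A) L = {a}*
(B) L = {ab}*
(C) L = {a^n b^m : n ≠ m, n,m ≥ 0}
(C) {a^n b^m : n ≠ m, n,m ≥ 0}

(C) L = {a^n b^m : n ≠ m, n,m ≥ 0} is NOT regular.

The pumping lemma can be used to prove this:
After pumping a's, we can make n = m

The other languages are regular because they can be recognized by finite automata.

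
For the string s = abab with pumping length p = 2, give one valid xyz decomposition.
x = '', y = 'a', z = 'bab'

For s = abab and p = 2, one valid decomposition is:
- x = '' (length 0)
- y = 'a' (length 1)
- z = 'bab' (length 3)

Verification:
- xyz = '' + 'a' + 'bab' = abab ✓
- |xy| = 1 ≤ 2 ✓
- |y| = 1 > 0 ✓

All pumping lemma constraints are satisfied.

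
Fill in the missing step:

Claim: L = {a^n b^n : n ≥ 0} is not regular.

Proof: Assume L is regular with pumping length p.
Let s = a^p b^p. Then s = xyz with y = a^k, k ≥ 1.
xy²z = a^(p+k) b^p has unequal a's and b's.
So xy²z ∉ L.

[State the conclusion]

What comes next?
This contradicts the pumping lemma for regular languages,
which guarantees xy^i z ∈ L for all i ≥ 0.

Since our assumption that L is regular leads to a contradiction,
we conclude that L = {a^n b^n : n ≥ 0} is NOT regular. ∎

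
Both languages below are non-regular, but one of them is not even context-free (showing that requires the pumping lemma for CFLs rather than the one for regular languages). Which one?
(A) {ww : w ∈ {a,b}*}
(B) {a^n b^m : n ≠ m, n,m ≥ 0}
(A) {ww : w ∈ {a,b}*}

(A) {ww : w ∈ {a,b}*} requires the CFL pumping lemma.

- {a^n b^m : n ≠ m, n,m ≥ 0} is context-free (but not regular)
  • Can be shown non-regular with the regular pumping lemma
  • After pumping a's, we can make n = m

- {ww : w ∈ {a,b}*} is NOT context-free
  • Requires the CFL pumping lemma to prove
  • Even a PDA cannot compare two arbitrary halves symbol by symbol; CFL pumping on a^p b^p a^p b^p fails

The CFL pumping lemma is "stronger" in that it can prove non-membership
in the larger class of context-free languages.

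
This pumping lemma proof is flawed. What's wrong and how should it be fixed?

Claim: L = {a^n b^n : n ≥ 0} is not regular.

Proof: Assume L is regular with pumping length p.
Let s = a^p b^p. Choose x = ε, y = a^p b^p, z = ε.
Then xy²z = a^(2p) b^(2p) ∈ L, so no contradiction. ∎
Error: The decomposition violates |xy| ≤ p. With y = a^p b^p, |xy| = |y| = 2p > p. (The proof also miscomputes xy²z, which would be a^p b^p a^p b^p rather than a^(2p) b^(2p), and it wrongly treats one harmless decomposition as settling the matter — the prover does not get to choose the decomposition.)

Correction: The pumping lemma requires |xy| ≤ p, and the argument must handle every decomposition satisfying |xy| ≤ p, |y| ≥ 1. Since s starts with p a's, any such y consists only of a's, say y = a^k with k ≥ 1. Then xy²z = a^(p+k) b^p has unequal numbers of a's and b's, so xy²z ∉ L — the required contradiction.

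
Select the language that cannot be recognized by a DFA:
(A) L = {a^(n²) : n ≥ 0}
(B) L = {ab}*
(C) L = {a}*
(A) {a^(n²) : n ≥ 0}

(A) L = {a^(n²) : n ≥ 0} is NOT regular.

The pumping lemma can be used to prove this:
After pumping, length is no longer a perfect square

The other languages are regular because they can be recognized by finite automata.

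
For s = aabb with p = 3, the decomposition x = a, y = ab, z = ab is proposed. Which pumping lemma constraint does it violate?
Violated: xyz = s

The decomposition x = a, y = ab, z = ab for s = aabb with p = 3
violates the constraint: xyz = s

xyz = 'a' + 'ab' + 'ab' = 'aabab' ≠ 'aabb' = s. The decomposition doesn't reconstruct s.

Pumping lemma constraints:
1. xyz = s (decomposition is valid)
2. |xy| ≤ p
3. |y| > 0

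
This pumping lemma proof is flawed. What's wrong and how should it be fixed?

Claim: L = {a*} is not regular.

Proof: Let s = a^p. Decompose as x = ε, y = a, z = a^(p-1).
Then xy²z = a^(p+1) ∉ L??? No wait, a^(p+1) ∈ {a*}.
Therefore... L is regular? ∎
Error: The proof attempts to show a*  is not regular, but a* IS regular!

Correction: a* is a regular language (recognized by a simple DFA with one accepting state and self-loop on 'a'). The pumping lemma can only prove non-regularity, not regularity. For regular languages, pumping always works.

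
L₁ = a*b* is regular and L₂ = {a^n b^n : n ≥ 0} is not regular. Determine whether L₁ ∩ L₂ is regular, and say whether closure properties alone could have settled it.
No — L₁ ∩ L₂ is not regular.

Every string a^n b^n already lies in a*b*, so L₁ ∩ L₂ = {a^n b^n : n ≥ 0} = L₂ itself, which is the standard non-regular language (pump s = a^p b^p).

Note that the bare facts "L₁ regular, L₂ non-regular" do not settle the question by themselves: the closure of regular languages under ∪, ∩, complement and difference applies only when BOTH operands are regular. With a non-regular operand the result can come out regular or non-regular depending on the specific languages, so one has to work out L₁ ∩ L₂ for this particular pair, as above.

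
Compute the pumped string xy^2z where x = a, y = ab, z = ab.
aababab

Given x = 'a', y = 'ab', z = 'ab' and i = 2:

xy^2z = x + y·y·...·y (2 times) + z
       = 'a' + 'ab'^2 + 'ab'
       = 'a' + 'abab' + 'ab'
       = 'aababab'

The pumped string is 'aababab' with length 7.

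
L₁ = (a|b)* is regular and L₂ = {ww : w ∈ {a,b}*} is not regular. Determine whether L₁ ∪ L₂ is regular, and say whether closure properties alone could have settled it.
Yes — L₁ ∪ L₂ is regular.

{ww} ⊆ (a|b)*, so L₁ ∪ L₂ = (a|b)*, which is regular.

Note that the bare facts "L₁ regular, L₂ non-regular" do not settle the question by themselves: the closure of regular languages under ∪, ∩, complement and difference applies only when BOTH operands are regular. With a non-regular operand the result can come out regular or non-regular depending on the specific languages, so one has to work out L₁ ∪ L₂ for this particular pair, as above.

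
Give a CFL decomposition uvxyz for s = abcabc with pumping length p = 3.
u='ab', v='c', x='a', y='b', z='c'

For s = abcabc with pumping length p = 3:

One valid decomposition:
- u = 'ab'
- v = 'c'
- x = 'a'
- y = 'b'
- z = 'c'

Verification:
- uvxyz = 'ab' + 'c' + 'a' + 'b' + 'c' = abcabc ✓
- |vxy| = |'cab'| = 3 ≤ 3 ✓
- |vy| = |'cb'| = 2 > 0 ✓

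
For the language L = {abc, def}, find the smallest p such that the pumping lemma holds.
p = 4

For a finite language L, the pumping lemma holds vacuously if p > max|s| for s ∈ L.

The longest string in L = {abc, def} has length 3.
If p = 4, then no string s ∈ L has |s| ≥ p, so the condition is vacuously true.

The minimum pumping length is p = 4.

Why no smaller p works: for any p ≤ 3, the longest string s ∈ L has |s| = 3 ≥ p, so it would
have to be pumpable; but pumping up (i = 2, 3, ...) produces ever longer strings, which cannot all lie in the
finite language L. So the pumping property fails for every p ≤ 3.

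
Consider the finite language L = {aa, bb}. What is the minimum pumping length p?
p = 3

For a finite language L, the pumping lemma holds vacuously if p > max|s| for s ∈ L.

The longest string in L = {aa, bb} has length 2.
If p = 3, then no string s ∈ L has |s| ≥ p, so the condition is vacuously true.

The minimum pumping length is p = 3.

Why no smaller p works: for any p ≤ 2, the longest string s ∈ L has |s| = 2 ≥ p, so it would
have to be pumpable; but pumping up (i = 2, 3, ...) produces ever longer strings, which cannot all lie in the
finite language L. So the pumping property fails for every p ≤ 2.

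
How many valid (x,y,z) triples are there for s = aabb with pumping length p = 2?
3

For s = 'aabb' with pumping length p = 2:

Constraints: |xy| ≤ 2, |y| > 0

Valid decompositions (|xy| ≤ p, |y| ≥ 1):
  • x='', y='a', z='abb'
  • x='a', y='a', z='bb'
  • x='', y='aa', z='bb'

Total count: 3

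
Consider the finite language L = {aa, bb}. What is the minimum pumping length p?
p = 3

For a finite language L, the pumping lemma holds vacuously if p > max|s| for s ∈ L.

The longest string in L = {aa, bb} has length 2.
If p = 3, then no string s ∈ L has |s| ≥ p, so the condition is vacuously true.

The minimum pumping length is p = 3.

Why no smaller p works: for any p ≤ 2, the longest string s ∈ L has |s| = 2 ≥ p, so it would
have to be pumpable; but pumping up (i = 2, 3, ...) produces ever longer strings, which cannot all lie in the
finite language L. So the pumping property fails for every p ≤ 2.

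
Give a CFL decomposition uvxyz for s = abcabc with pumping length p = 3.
u='ab', v='c', x='a', y='b', z='c'

For s = abcabc with pumping length p = 3:

One valid decomposition:
- u = 'ab'
- v = 'c'
- x = 'a'
- y = 'b'
- z = 'c'

Verification:
- uvxyz = 'ab' + 'c' + 'a' + 'b' + 'c' = abcabc ✓
- |vxy| = |'cab'| = 3 ≤ 3 ✓
- |vy| = |'cb'| = 2 > 0 ✓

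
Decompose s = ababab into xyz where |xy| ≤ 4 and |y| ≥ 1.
x = 'aba', y = 'b', z = 'ab'

For s = ababab and p = 4, one valid decomposition is:
- x = 'aba' (length 3)
- y = 'b' (length 1)
- z = 'ab' (length 2)

Verification:
- xyz = 'aba' + 'b' + 'ab' = ababab ✓
- |xy| = 4 ≤ 4 ✓
- |y| = 1 > 0 ✓

All pumping lemma constraints are satisfied.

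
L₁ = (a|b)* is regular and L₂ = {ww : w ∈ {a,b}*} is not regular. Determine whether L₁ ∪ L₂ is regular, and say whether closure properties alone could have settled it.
Yes — L₁ ∪ L₂ is regular.

{ww} ⊆ (a|b)*, so L₁ ∪ L₂ = (a|b)*, which is regular.

Note that the bare facts "L₁ regular, L₂ non-regular" do not settle the question by themselves: the closure of regular languages under ∪, ∩, complement and difference applies only when BOTH operands are regular. With a non-regular operand the result can come out regular or non-regular depending on the specific languages, so one has to work out L₁ ∪ L₂ for this particular pair, as above.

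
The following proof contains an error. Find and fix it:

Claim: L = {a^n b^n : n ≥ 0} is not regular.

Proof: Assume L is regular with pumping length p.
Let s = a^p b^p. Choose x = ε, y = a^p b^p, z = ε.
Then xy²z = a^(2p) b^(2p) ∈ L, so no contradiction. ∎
Error: The decomposition violates |xy| ≤ p. With y = a^p b^p, |xy| = |y| = 2p > p. (The proof also miscomputes xy²z, which would be a^p b^p a^p b^p rather than a^(2p) b^(2p), and it wrongly treats one harmless decomposition as settling the matter — the prover does not get to choose the decomposition.)

Correction: The pumping lemma requires |xy| ≤ p, and the argument must handle every decomposition satisfying |xy| ≤ p, |y| ≥ 1. Since s starts with p a's, any such y consists only of a's, say y = a^k with k ≥ 1. Then xy²z = a^(p+k) b^p has unequal numbers of a's and b's, so xy²z ∉ L — the required contradiction.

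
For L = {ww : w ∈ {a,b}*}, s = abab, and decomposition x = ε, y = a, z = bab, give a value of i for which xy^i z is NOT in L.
i = 2

xy²z = ε · aa · bab = aabab; aabab has odd length 5, so it cannot be written as ww and is not in L.
(Other choices also work, e.g. i = 0, 3; only i = 1 is guaranteed to stay in L since xy¹z = s.)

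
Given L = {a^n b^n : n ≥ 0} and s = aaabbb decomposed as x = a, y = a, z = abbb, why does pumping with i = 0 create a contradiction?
xy⁰z = aabbb ∉ L

Pumping with i = 0 replaces y = a by y⁰ = ε:
- Original: s = xyz = aaabbb; aaabbb = a^3 b^3 has equal counts (3 = 3), so it is in L
- Pumped: xy⁰z = a · ε · abbb = aabbb
- aabbb has 2 a's and 3 b's; 2 ≠ 3, so it is not in L

The pumping lemma would require xy⁰z ∈ L, so this decomposition yields a contradiction.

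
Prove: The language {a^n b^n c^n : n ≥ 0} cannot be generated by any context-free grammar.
Assume for contradiction that L is context-free, and let p ≥ 1 be the pumping length given by the pumping lemma for CFLs.
Choose s = a^p b^p c^p. Then s ∈ L and |s| = 3p ≥ p.
By the CFL pumping lemma, s = uvxyz for some u, v, x, y, z with |vxy| ≤ p, |vy| ≥ 1, and uv^i xy^i z ∈ L for every i ≥ 0.

Because |vxy| ≤ p, the window vxy cannot contain both an a and a c: any substring of s containing both must include the entire block b^p plus at least one a and one c, so it has length ≥ p + 2 > p.
Hence at least one of the letters a, c does not occur in vy at all.

Take i = 0: the string uxz is obtained from s by deleting |vy| ≥ 1 symbols, so |uxz| = 3p − |vy| < 3p.
But the letter (a or c) that does not occur in vy still occurs exactly p times in uxz. Every string of L with exactly p copies of some letter is a^p b^p c^p, of length 3p. Since |uxz| < 3p, uxz ∉ L.

This contradicts the CFL pumping lemma, which requires uv^i xy^i z ∈ L for all i ≥ 0.
Hence L = {a^n b^n c^n : n ≥ 0} is not context-free. ∎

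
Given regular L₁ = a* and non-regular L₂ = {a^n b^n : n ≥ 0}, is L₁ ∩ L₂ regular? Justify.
Yes — L₁ ∩ L₂ is regular.

A string of a* contains no b's, and the only string of {a^n b^n} with no b's is ε (n = 0). So L₁ ∩ L₂ = {ε}, a finite language, which is regular.

Note that the bare facts "L₁ regular, L₂ non-regular" do not settle the question by themselves: the closure of regular languages under ∪, ∩, complement and difference applies only when BOTH operands are regular. With a non-regular operand the result can come out regular or non-regular depending on the specific languages, so one has to work out L₁ ∩ L₂ for this particular pair, as above.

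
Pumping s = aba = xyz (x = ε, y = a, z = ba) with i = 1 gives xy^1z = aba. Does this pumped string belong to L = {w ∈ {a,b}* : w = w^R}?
Yes

xy¹z = ε · a · ba = aba.
aba reversed is aba, the same string, so it is a palindrome and is in L.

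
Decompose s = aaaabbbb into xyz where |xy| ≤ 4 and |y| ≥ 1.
x = '', y = 'a', z = 'aaabbbb'

For s = aaaabbbb and p = 4, one valid decomposition is:
- x = '' (length 0)
- y = 'a' (length 1)
- z = 'aaabbbb' (length 7)

Verification:
- xyz = '' + 'a' + 'aaabbbb' = aaaabbbb ✓
- |xy| = 1 ≤ 4 ✓
- |y| = 1 > 0 ✓

All pumping lemma constraints are satisfied.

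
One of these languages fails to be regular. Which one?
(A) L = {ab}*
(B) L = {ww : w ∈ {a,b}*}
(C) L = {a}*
(B) {ww : w ∈ {a,b}*}

(B) L = {ww : w ∈ {a,b}*} is NOT regular.

The pumping lemma can be used to prove this:
After pumping, the two halves no longer match

The other languages are regular because they can be recognized by finite automata.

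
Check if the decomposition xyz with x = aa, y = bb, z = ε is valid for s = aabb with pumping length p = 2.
Violated: |xy| ≤ p

The decomposition x = aa, y = bb, z = ε for s = aabb with p = 2
violates the constraint: |xy| ≤ p

|xy| = |aabb| = 4 > 2 = p. The decomposition puts too many characters in xy.

Pumping lemma constraints:
1. xyz = s (decomposition is valid)
2. |xy| ≤ p
3. |y| > 0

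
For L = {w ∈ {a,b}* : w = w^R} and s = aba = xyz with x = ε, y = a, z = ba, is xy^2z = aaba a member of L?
No

xy²z = ε · aa · ba = aaba.
aaba reversed is abaa ≠ aaba, so it is not a palindrome and is not in L.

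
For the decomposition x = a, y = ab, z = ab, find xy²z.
aababab

Given x = 'a', y = 'ab', z = 'ab' and i = 2:

xy^2z = x + y·y·...·y (2 times) + z
       = 'a' + 'ab'^2 + 'ab'
       = 'a' + 'abab' + 'ab'
       = 'aababab'

The pumped string is 'aababab' with length 7.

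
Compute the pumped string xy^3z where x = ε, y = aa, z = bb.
aaaaaabb

Given x = '', y = 'aa', z = 'bb' and i = 3:

xy^3z = x + y·y·...·y (3 times) + z
       = '' + 'aa'^3 + 'bb'
       = '' + 'aaaaaa' + 'bb'
       = 'aaaaaabb'

The pumped string is 'aaaaaabb' with length 8.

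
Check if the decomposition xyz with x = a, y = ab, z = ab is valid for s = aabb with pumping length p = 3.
Violated: xyz = s

The decomposition x = a, y = ab, z = ab for s = aabb with p = 3
violates the constraint: xyz = s

xyz = 'a' + 'ab' + 'ab' = 'aabab' ≠ 'aabb' = s. The decomposition doesn't reconstruct s.

Pumping lemma constraints:
1. xyz = s (decomposition is valid)
2. |xy| ≤ p
3. |y| > 0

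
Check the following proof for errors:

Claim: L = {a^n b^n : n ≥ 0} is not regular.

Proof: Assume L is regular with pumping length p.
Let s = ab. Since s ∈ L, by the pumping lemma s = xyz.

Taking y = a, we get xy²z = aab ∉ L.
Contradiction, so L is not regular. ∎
The proof is INCORRECT.

Error: The string s = ab may be shorter than p.
The pumping lemma only applies to strings with |s| ≥ p, and p is not under our control.
We must choose s in terms of p, e.g. s = a^p b^p, to ensure |s| ≥ p.
(The proof also fixes one particular y; a valid argument must handle every decomposition with |xy| ≤ p and |y| ≥ 1 — for s = a^p b^p this forces y = a^k, and then xy²z = a^(p+k) b^p ∉ L.)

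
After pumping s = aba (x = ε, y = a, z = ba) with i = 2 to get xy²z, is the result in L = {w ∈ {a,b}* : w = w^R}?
No

xy²z = ε · aa · ba = aaba.
aaba reversed is abaa ≠ aaba, so it is not a palindrome and is not in L.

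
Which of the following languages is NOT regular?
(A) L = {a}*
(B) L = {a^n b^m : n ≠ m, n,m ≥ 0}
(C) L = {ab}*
(B) {a^n b^m : n ≠ m, n,m ≥ 0}

(B) L = {a^n b^m : n ≠ m, n,m ≥ 0} is NOT regular.

The pumping lemma can be used to prove this:
After pumping a's, we can make n = m

The other languages are regular because they can be recognized by finite automata.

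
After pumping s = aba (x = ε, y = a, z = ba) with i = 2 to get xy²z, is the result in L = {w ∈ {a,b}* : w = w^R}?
No

xy²z = ε · aa · ba = aaba.
aaba reversed is abaa ≠ aaba, so it is not a palindrome and is not in L.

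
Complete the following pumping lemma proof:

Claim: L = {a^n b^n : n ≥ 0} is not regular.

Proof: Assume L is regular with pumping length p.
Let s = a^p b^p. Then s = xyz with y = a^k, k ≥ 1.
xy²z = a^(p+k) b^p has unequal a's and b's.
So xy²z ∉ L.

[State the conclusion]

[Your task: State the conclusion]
This contradicts the pumping lemma for regular languages,
which guarantees xy^i z ∈ L for all i ≥ 0.

Since our assumption that L is regular leads to a contradiction,
we conclude that L = {a^n b^n : n ≥ 0} is NOT regular. ∎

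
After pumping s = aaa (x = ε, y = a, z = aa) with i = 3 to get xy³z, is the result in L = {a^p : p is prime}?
Yes

xy³z = ε · aaa · aa = aaaaa.
aaaaa has length 5, which is prime, so it is in L.
(A single pumped string landing in L is not a contradiction by itself; a non-regularity proof needs some i for which xy^i z ∉ L, for every admissible decomposition.)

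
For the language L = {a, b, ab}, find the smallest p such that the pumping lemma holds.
p = 3

For a finite language L, the pumping lemma holds vacuously if p > max|s| for s ∈ L.

The longest string in L = {a, b, ab} has length 2.
If p = 3, then no string s ∈ L has |s| ≥ p, so the condition is vacuously true.

The minimum pumping length is p = 3.

Why no smaller p works: for any p ≤ 2, the longest string s ∈ L has |s| = 2 ≥ p, so it would
have to be pumpable; but pumping up (i = 2, 3, ...) produces ever longer strings, which cannot all lie in the
finite language L. So the pumping property fails for every p ≤ 2.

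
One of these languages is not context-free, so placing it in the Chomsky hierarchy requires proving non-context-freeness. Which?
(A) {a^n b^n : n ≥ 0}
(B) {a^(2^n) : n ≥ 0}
(B) {a^(2^n) : n ≥ 0}

(B) {a^(2^n) : n ≥ 0} requires the CFL pumping lemma.

- {a^n b^n : n ≥ 0} is context-free (but not regular)
  • Can be shown non-regular with the regular pumping lemma
  • After pumping, the number of a's and b's become unequal

- {a^(2^n) : n ≥ 0} is NOT context-free
  • Requires the CFL pumping lemma to prove
  • Gaps between powers of 2 grow exponentially

The CFL pumping lemma is "stronger" in that it can prove non-membership
in the larger class of context-free languages.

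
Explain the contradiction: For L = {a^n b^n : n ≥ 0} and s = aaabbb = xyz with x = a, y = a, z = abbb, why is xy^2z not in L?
xy²z = aaaabbb ∉ L

Pumping with i = 2 replaces y = a by y² = aa:
- Original: s = xyz = aaabbb; aaabbb = a^3 b^3 has equal counts (3 = 3), so it is in L
- Pumped: xy²z = a · aa · abbb = aaaabbb
- aaaabbb has 4 a's and 3 b's; 4 ≠ 3, so it is not in L

The pumping lemma would require xy²z ∈ L, so this decomposition yields a contradiction.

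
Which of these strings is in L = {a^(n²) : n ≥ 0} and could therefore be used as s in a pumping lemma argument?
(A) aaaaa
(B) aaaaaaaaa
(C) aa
(B) aaaaaaaaa

The pumping lemma is applied to a string s that lies in L, so first check membership of each option:
- (A) aaaaa has length 5, strictly between 2² = 4 and 3² = 9, so it is not in L ✗
- (B) aaaaaaaaa has length 9 = 3², a perfect square, so it is in L ✓
- (C) aa has length 2, strictly between 1² = 1 and 2² = 4, so it is not in L ✗

Only (B) aaaaaaaaa is in L, so it is the only candidate that could play the role of s.
(In a complete proof one picks s in terms of the pumping length p so that |s| ≥ p is guaranteed; a fixed string like aaaaaaaaa illustrates the shape of such an s.)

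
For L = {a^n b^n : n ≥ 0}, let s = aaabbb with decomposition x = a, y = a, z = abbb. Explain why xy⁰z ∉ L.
xy⁰z = aabbb ∉ L

Pumping with i = 0 replaces y = a by y⁰ = ε:
- Original: s = xyz = aaabbb; aaabbb = a^3 b^3 has equal counts (3 = 3), so it is in L
- Pumped: xy⁰z = a · ε · abbb = aabbb
- aabbb has 2 a's and 3 b's; 2 ≠ 3, so it is not in L

The pumping lemma would require xy⁰z ∈ L, so this decomposition yields a contradiction.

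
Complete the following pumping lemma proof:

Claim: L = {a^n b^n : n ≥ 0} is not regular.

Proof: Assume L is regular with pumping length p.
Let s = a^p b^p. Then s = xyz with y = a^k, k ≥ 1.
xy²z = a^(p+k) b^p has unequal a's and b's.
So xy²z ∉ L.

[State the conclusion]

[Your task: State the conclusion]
This contradicts the pumping lemma for regular languages,
which guarantees xy^i z ∈ L for all i ≥ 0.

Since our assumption that L is regular leads to a contradiction,
we conclude that L = {a^n b^n : n ≥ 0} is NOT regular. ∎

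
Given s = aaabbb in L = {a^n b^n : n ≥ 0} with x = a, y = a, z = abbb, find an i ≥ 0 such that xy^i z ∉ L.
i = 0

xy⁰z = a · ε · abbb = aabbb; aabbb has 2 a's and 3 b's; 2 ≠ 3, so it is not in L.
(Other choices also work, e.g. i = 2, 3; only i = 1 is guaranteed to stay in L since xy¹z = s.)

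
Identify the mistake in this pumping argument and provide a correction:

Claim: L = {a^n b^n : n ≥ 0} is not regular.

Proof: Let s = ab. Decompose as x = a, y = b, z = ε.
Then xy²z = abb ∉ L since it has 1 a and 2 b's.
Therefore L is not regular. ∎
Error: The string s = ab might be shorter than the pumping length p.

Correction: Choose s = a^p b^p to ensure |s| ≥ p. Also, the decomposition is wrong: with |xy| ≤ p, y cannot include b's when s starts with p a's.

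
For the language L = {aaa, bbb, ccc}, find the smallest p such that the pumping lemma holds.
p = 4

For a finite language L, the pumping lemma holds vacuously if p > max|s| for s ∈ L.

The longest string in L = {aaa, bbb, ccc} has length 3.
If p = 4, then no string s ∈ L has |s| ≥ p, so the condition is vacuously true.

The minimum pumping length is p = 4.

Why no smaller p works: for any p ≤ 3, the longest string s ∈ L has |s| = 3 ≥ p, so it would
have to be pumpable; but pumping up (i = 2, 3, ...) produces ever longer strings, which cannot all lie in the
finite language L. So the pumping property fails for every p ≤ 3.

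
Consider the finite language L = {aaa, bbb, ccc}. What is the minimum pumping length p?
p = 4

For a finite language L, the pumping lemma holds vacuously if p > max|s| for s ∈ L.

The longest string in L = {aaa, bbb, ccc} has length 3.
If p = 4, then no string s ∈ L has |s| ≥ p, so the condition is vacuously true.

The minimum pumping length is p = 4.

Why no smaller p works: for any p ≤ 3, the longest string s ∈ L has |s| = 3 ≥ p, so it would
have to be pumpable; but pumping up (i = 2, 3, ...) produces ever longer strings, which cannot all lie in the
finite language L. So the pumping property fails for every p ≤ 3.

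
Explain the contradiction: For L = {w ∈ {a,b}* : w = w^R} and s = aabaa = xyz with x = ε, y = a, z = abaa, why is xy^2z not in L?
xy²z = aaabaa ∉ L

Pumping with i = 2 replaces y = a by y² = aa:
- Original: s = xyz = aabaa; aabaa reversed is aabaa, the same string, so it is a palindrome and is in L
- Pumped: xy²z = ε · aa · abaa = aaabaa
- aaabaa reversed is aabaaa ≠ aaabaa, so it is not a palindrome and is not in L

The pumping lemma would require xy²z ∈ L, so this decomposition yields a contradiction.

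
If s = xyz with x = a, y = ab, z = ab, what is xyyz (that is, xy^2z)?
aababab

Given x = 'a', y = 'ab', z = 'ab' and i = 2:

xy^2z = x + y·y·...·y (2 times) + z
       = 'a' + 'ab'^2 + 'ab'
       = 'a' + 'abab' + 'ab'
       = 'aababab'

The pumped string is 'aababab' with length 7.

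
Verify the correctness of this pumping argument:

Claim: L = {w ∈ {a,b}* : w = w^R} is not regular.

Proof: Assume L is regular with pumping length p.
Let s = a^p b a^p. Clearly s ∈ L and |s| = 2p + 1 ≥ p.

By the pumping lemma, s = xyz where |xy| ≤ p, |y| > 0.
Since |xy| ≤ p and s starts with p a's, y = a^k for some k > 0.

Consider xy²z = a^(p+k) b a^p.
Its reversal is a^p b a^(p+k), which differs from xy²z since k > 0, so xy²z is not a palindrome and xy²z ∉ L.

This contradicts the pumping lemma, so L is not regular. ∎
The proof is correct.

This proof is valid because:
1. s = a^p b a^p is in L and is chosen in terms of p, so |s| ≥ p holds for every p
2. The decomposition analysis is correct: |xy| ≤ p forces y to lie inside the leading a's
3. The contradiction is valid: a^(p+k) b a^p has more a's before the b than after it, so it is not a palindrome
4. The conclusion follows logically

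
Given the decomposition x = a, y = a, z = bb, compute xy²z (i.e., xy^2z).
aaabb

Given x = 'a', y = 'a', z = 'bb' and i = 2:

xy^2z = x + y·y·...·y (2 times) + z
       = 'a' + 'a'^2 + 'bb'
       = 'a' + 'aa' + 'bb'
       = 'aaabb'

The pumped string is 'aaabb' with length 5.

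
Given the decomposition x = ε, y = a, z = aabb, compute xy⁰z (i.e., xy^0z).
aabb

Given x = '', y = 'a', z = 'aabb' and i = 0:

xy^0z = x + y·y·...·y (0 times) + z
       = '' + 'a'^0 + 'aabb'
       = '' + '' + 'aabb'
       = 'aabb'

The pumped string is 'aabb' with length 4.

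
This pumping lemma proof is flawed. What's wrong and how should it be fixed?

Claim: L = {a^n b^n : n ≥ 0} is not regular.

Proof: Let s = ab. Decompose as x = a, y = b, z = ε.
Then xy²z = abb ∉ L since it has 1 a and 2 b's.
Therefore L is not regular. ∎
Error: The string s = ab might be shorter than the pumping length p.

Correction: Choose s = a^p b^p to ensure |s| ≥ p. Also, the decomposition is wrong: with |xy| ≤ p, y cannot include b's when s starts with p a's.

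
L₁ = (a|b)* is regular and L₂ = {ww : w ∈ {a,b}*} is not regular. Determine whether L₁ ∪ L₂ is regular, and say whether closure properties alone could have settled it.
Yes — L₁ ∪ L₂ is regular.

{ww} ⊆ (a|b)*, so L₁ ∪ L₂ = (a|b)*, which is regular.

Note that the bare facts "L₁ regular, L₂ non-regular" do not settle the question by themselves: the closure of regular languages under ∪, ∩, complement and difference applies only when BOTH operands are regular. With a non-regular operand the result can come out regular or non-regular depending on the specific languages, so one has to work out L₁ ∪ L₂ for this particular pair, as above.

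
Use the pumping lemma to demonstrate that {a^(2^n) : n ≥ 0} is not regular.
Assume for contradiction that L is regular, and let p ≥ 1 be the pumping length given by the pumping lemma.
Choose s = a^(2^p). Then s ∈ L and |s| = 2^p ≥ p.
By the pumping lemma, s = xyz for some x, y, z with |xy| ≤ p, |y| ≥ 1, and xy^i z ∈ L for every i ≥ 0.
Here y = a^k for some k with 1 ≤ k ≤ |xy| ≤ p, and p < 2^p.

Take i = 2: |xy²z| = 2^p + k.
Now 2^p < 2^p + k ≤ 2^p + p < 2^p + 2^p = 2^(p+1).
So |xy²z| lies strictly between the consecutive powers of two 2^p and 2^(p+1), hence is not a power of 2, and xy²z ∉ L.

This contradicts the pumping lemma, which requires xy^i z ∈ L for all i ≥ 0.
Hence L = {a^(2^n) : n ≥ 0} is not regular. ∎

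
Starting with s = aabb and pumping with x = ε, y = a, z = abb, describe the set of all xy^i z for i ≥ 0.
{xy^i z : i ≥ 0} = {a^(i+1) b^2 : i ≥ 0} = {abb, aabb, aaabb, ...}

With x = ε, y = a, z = abb: Starting with aabb and pumping the first 'a' (z = abb keeps the second 'a'), we get strings with i+1 a's followed by 2 b's for i = 0, 1, 2, ...; note bb is not produced because z always contributes one a.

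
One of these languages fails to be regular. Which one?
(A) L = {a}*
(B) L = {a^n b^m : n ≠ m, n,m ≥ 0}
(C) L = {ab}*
(B) {a^n b^m : n ≠ m, n,m ≥ 0}

(B) L = {a^n b^m : n ≠ m, n,m ≥ 0} is NOT regular.

The pumping lemma can be used to prove this:
After pumping a's, we can make n = m

The other languages are regular because they can be recognized by finite automata.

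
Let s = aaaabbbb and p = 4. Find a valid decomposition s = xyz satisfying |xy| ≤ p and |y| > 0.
x = '', y = 'aa', z = 'aabbbb'

For s = aaaabbbb and p = 4, one valid decomposition is:
- x = '' (length 0)
- y = 'aa' (length 2)
- z = 'aabbbb' (length 6)

Verification:
- xyz = '' + 'aa' + 'aabbbb' = aaaabbbb ✓
- |xy| = 2 ≤ 4 ✓
- |y| = 2 > 0 ✓

All pumping lemma constraints are satisfied.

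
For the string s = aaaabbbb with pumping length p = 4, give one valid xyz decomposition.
x = 'aa', y = 'aa', z = 'bbbb'

For s = aaaabbbb and p = 4, one valid decomposition is:
- x = 'aa' (length 2)
- y = 'aa' (length 2)
- z = 'bbbb' (length 4)

Verification:
- xyz = 'aa' + 'aa' + 'bbbb' = aaaabbbb ✓
- |xy| = 4 ≤ 4 ✓
- |y| = 2 > 0 ✓

All pumping lemma constraints are satisfied.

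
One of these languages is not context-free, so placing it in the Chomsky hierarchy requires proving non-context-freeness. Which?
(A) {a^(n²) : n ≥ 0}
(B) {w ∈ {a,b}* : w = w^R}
(A) {a^(n²) : n ≥ 0}

(A) {a^(n²) : n ≥ 0} requires the CFL pumping lemma.

- {w ∈ {a,b}* : w = w^R} is context-free (but not regular)
  • Can be shown non-regular with the regular pumping lemma
  • After pumping, the string is no longer symmetric

- {a^(n²) : n ≥ 0} is NOT context-free
  • Requires the CFL pumping lemma to prove
  • Gaps between squares grow unboundedly

The CFL pumping lemma is "stronger" in that it can prove non-membership
in the larger class of context-free languages.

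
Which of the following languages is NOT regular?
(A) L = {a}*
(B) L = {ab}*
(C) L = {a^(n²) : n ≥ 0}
(C) {a^(n²) : n ≥ 0}

(C) L = {a^(n²) : n ≥ 0} is NOT regular.

The pumping lemma can be used to prove this:
After pumping, length is no longer a perfect square

The other languages are regular because they can be recognized by finite automata.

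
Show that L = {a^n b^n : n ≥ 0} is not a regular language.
Assume for contradiction that L is regular, and let p ≥ 1 be the pumping length given by the pumping lemma.
Choose s = a^p b^p. Then s ∈ L and |s| = 2p ≥ p.
By the pumping lemma, s = xyz for some x, y, z with |xy| ≤ p, |y| ≥ 1, and xy^i z ∈ L for every i ≥ 0.
Since |xy| ≤ p and the first p symbols of s are all a's, we must have y = a^k for some k with 1 ≤ k ≤ p.

Take i = 0: xy⁰z = a^(p − k) b^p.
This string has p − k a's but p b's, and p − k < p because k ≥ 1. So xy⁰z ∉ L.

This contradicts the pumping lemma, which requires xy^i z ∈ L for all i ≥ 0.
Hence L = {a^n b^n : n ≥ 0} is not regular. ∎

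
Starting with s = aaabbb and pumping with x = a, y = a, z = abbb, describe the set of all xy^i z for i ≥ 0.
{xy^i z : i ≥ 0} = {a^(2+i) b^3 : i ≥ 0} = {aabbb, aaabbb, aaaabbb, ...}

With x = a, y = a, z = abbb: Starting with aaabbb and pumping the second 'a', we get strings with 2+i a's followed by 3 b's for i = 0, 1, 2, ...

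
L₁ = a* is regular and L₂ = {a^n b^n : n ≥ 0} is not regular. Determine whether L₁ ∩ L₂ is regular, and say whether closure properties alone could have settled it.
Yes — L₁ ∩ L₂ is regular.

A string of a* contains no b's, and the only string of {a^n b^n} with no b's is ε (n = 0). So L₁ ∩ L₂ = {ε}, a finite language, which is regular.

Note that the bare facts "L₁ regular, L₂ non-regular" do not settle the question by themselves: the closure of regular languages under ∪, ∩, complement and difference applies only when BOTH operands are regular. With a non-regular operand the result can come out regular or non-regular depending on the specific languages, so one has to work out L₁ ∩ L₂ for this particular pair, as above.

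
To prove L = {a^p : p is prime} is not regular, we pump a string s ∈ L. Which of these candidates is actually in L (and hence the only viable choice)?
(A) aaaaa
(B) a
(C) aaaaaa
(A) aaaaa

The pumping lemma is applied to a string s that lies in L, so first check membership of each option:
- (A) aaaaa has length 5, which is prime, so it is in L ✓
- (B) a has length 1, which is not prime, so it is not in L ✗
- (C) aaaaaa has length 6 = 2 × 3, which is not prime, so it is not in L ✗

Only (A) aaaaa is in L, so it is the only candidate that could play the role of s.
(In a complete proof one picks s in terms of the pumping length p so that |s| ≥ p is guaranteed; a fixed string like aaaaa illustrates the shape of such an s.)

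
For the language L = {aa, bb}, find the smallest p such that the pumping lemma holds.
p = 3

For a finite language L, the pumping lemma holds vacuously if p > max|s| for s ∈ L.

The longest string in L = {aa, bb} has length 2.
If p = 3, then no string s ∈ L has |s| ≥ p, so the condition is vacuously true.

The minimum pumping length is p = 3.

Why no smaller p works: for any p ≤ 2, the longest string s ∈ L has |s| = 2 ≥ p, so it would
have to be pumpable; but pumping up (i = 2, 3, ...) produces ever longer strings, which cannot all lie in the
finite language L. So the pumping property fails for every p ≤ 2.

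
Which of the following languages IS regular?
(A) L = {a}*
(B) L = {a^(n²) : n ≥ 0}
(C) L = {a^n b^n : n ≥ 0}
(A) {a}*

(A) L = {a}* is regular.

This can be recognized by a finite automaton (DFA/NFA).
Regular expressions like {a}* define regular languages.

The other choices are not regular:
- {a^n b^n : n ≥ 0}: After pumping, the number of a's and b's become unequal
- {a^(n²) : n ≥ 0}: After pumping, length is no longer a perfect square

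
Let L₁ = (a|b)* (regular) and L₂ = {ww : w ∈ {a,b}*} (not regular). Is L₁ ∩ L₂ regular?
No — L₁ ∩ L₂ is not regular.

(a|b)* is all strings over {a,b}, so L₁ ∩ L₂ = {ww : w ∈ {a,b}*} = L₂ itself, which is not regular (pump s = a^p b a^p b).

Note that the bare facts "L₁ regular, L₂ non-regular" do not settle the question by themselves: the closure of regular languages under ∪, ∩, complement and difference applies only when BOTH operands are regular. With a non-regular operand the result can come out regular or non-regular depending on the specific languages, so one has to work out L₁ ∩ L₂ for this particular pair, as above.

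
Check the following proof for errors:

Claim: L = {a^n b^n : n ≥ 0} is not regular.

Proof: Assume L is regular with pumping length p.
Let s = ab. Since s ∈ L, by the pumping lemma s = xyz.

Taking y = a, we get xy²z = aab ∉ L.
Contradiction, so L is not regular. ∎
The proof is INCORRECT.

Error: The string s = ab may be shorter than p.
The pumping lemma only applies to strings with |s| ≥ p, and p is not under our control.
We must choose s in terms of p, e.g. s = a^p b^p, to ensure |s| ≥ p.
(The proof also fixes one particular y; a valid argument must handle every decomposition with |xy| ≤ p and |y| ≥ 1 — for s = a^p b^p this forces y = a^k, and then xy²z = a^(p+k) b^p ∉ L.)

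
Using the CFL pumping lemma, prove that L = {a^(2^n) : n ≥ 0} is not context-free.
Assume for contradiction that L is context-free, and let p ≥ 1 be the pumping length given by the pumping lemma for CFLs.
Choose s = a^(2^p). Then s ∈ L and |s| = 2^p ≥ p.
By the CFL pumping lemma, s = uvxyz for some u, v, x, y, z with |vxy| ≤ p, |vy| ≥ 1, and uv^i xy^i z ∈ L for every i ≥ 0.
All symbols are a's, so only lengths matter: let k = |vy|, with 1 ≤ k ≤ |vxy| ≤ p < 2^p.

Take i = 2: |uv²xy²z| = 2^p + k, and 2^p < 2^p + k < 2^p + 2^p = 2^(p+1).
So the length lies strictly between consecutive powers of two and is not a power of 2; uv²xy²z ∉ L.

This contradicts the CFL pumping lemma, which requires uv^i xy^i z ∈ L for all i ≥ 0.
Hence L = {a^(2^n) : n ≥ 0} is not context-free. ∎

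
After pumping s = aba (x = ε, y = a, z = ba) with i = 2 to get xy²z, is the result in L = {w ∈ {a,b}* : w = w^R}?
No

xy²z = ε · aa · ba = aaba.
aaba reversed is abaa ≠ aaba, so it is not a palindrome and is not in L.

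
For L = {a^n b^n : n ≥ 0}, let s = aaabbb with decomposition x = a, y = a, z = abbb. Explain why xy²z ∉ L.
xy²z = aaaabbb ∉ L

Pumping with i = 2 replaces y = a by y² = aa:
- Original: s = xyz = aaabbb; aaabbb = a^3 b^3 has equal counts (3 = 3), so it is in L
- Pumped: xy²z = a · aa · abbb = aaaabbb
- aaaabbb has 4 a's and 3 b's; 4 ≠ 3, so it is not in L

The pumping lemma would require xy²z ∈ L, so this decomposition yields a contradiction.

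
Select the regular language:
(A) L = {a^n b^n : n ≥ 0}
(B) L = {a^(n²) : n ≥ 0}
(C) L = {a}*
(C) {a}*

(C) L = {a}* is regular.

This can be recognized by a finite automaton (DFA/NFA).
Regular expressions like {a}* define regular languages.

The other choices are not regular:
- {a^n b^n : n ≥ 0}: After pumping, the number of a's and b's become unequal
- {a^(n²) : n ≥ 0}: After pumping, length is no longer a perfect square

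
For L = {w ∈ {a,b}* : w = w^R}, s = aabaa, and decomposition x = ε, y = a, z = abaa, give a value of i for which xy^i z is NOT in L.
i = 0

xy⁰z = ε · ε · abaa = abaa; abaa reversed is aaba ≠ abaa, so it is not a palindrome and is not in L.
(Other choices also work, e.g. i = 2, 3; only i = 1 is guaranteed to stay in L since xy¹z = s.)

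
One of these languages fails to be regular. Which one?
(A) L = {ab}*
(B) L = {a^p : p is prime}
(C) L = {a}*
(B) {a^p : p is prime}

(B) L = {a^p : p is prime} is NOT regular.

The pumping lemma can be used to prove this:
After pumping, the length becomes composite

The other languages are regular because they can be recognized by finite automata.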